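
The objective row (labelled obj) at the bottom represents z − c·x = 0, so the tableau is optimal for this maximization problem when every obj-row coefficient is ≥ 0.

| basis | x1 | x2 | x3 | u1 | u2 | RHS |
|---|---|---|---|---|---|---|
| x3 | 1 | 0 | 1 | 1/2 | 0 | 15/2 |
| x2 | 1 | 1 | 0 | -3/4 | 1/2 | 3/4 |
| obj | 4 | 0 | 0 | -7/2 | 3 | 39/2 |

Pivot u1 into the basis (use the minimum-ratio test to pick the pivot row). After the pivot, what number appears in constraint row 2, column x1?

5/2

Ratio test on column u1 — row 1: (15/2)/(1/2) = 15; row 2: entry -3/4 ≤ 0. Minimum is 15 at row 1 (x3 leaves); pivot element 1/2.
Divide row 1 by 1/2; eliminate column u1 from the other rows.
Row 2 update in column x1: 1 − (-3/4)·2 = 5/2.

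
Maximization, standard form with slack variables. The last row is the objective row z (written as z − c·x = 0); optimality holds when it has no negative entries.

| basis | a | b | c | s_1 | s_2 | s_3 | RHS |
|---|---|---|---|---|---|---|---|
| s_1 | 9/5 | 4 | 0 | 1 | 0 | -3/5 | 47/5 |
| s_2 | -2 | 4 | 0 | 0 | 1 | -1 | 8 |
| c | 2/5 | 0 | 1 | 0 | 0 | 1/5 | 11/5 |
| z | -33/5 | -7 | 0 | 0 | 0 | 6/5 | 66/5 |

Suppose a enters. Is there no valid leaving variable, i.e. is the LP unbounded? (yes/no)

no

Column a has positive entries in row(s) 1, 3, so the ratio test bounds it — not unbounded.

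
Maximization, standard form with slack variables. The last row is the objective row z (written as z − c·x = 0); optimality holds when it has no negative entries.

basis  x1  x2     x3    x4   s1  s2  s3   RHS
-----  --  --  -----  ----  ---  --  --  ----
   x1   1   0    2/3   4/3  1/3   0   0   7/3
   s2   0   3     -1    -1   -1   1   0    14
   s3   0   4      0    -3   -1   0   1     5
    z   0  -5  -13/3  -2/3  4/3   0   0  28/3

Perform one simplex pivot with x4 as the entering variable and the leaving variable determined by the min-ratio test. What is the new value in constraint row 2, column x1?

3/4

Ratio test on column x4 — row 1: (7/3)/(4/3) = 7/4; row 2: entry -1 ≤ 0; row 3: entry -3 ≤ 0. Minimum is 7/4 at row 1 (x1 leaves); pivot element 4/3.
Divide row 1 by 4/3; eliminate column x4 from the other rows.
Row 2 update in column x1: 0 − (-1)·(3/4) = 3/4.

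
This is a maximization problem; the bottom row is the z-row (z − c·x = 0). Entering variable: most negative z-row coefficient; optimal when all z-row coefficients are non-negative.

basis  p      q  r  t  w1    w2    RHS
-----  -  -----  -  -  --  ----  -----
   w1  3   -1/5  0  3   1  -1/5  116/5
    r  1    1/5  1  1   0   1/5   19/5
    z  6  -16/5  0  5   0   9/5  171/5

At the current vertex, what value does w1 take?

116/5

w1 is basic (row 1); its value is the RHS of that row, 116/5.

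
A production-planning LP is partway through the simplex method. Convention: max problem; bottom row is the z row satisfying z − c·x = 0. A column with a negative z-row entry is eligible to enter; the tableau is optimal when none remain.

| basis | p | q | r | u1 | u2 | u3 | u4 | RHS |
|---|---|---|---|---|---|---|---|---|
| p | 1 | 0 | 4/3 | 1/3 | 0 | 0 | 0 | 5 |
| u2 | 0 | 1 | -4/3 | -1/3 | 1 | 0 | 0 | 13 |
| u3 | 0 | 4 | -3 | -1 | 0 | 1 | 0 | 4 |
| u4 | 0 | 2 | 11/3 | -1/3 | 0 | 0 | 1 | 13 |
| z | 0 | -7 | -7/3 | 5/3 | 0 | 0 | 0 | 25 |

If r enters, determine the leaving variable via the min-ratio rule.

u4

Column r entries and ratios — p: 5/(4/3) = 15/4; u2: -4/3 ≤ 0, skip; u3: -3 ≤ 0, skip; u4: 13/(11/3) = 39/11.
Smallest ratio is 39/11 in the row of u4, so u4 leaves.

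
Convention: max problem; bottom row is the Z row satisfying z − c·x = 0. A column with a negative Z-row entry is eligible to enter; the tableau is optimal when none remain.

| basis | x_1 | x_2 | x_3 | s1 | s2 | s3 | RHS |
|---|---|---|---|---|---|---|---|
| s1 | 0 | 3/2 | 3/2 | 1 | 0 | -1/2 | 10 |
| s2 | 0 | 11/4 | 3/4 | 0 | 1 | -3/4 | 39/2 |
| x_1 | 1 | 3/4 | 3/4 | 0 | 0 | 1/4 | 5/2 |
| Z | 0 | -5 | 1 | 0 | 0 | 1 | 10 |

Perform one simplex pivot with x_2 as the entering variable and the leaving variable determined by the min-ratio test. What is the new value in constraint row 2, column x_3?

-2

Ratio test on column x_2 — row 1: 10/(3/2) = 20/3; row 2: (39/2)/(11/4) = 78/11; row 3: (5/2)/(3/4) = 10/3. Minimum is 10/3 at row 3 (x_1 leaves); pivot element 3/4.
Divide row 3 by 3/4; eliminate column x_2 from the other rows.
Row 2 update in column x_3: 3/4 − (11/4)·1 = -2.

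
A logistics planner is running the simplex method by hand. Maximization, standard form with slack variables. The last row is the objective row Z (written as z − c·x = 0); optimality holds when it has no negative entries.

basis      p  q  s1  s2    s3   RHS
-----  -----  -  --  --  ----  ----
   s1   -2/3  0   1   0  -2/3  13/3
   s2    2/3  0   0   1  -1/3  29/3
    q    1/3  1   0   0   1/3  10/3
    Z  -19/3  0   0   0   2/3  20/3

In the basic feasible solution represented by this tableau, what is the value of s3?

s3 is not in the basis, so in the current basic feasible solution s3 = 0.

0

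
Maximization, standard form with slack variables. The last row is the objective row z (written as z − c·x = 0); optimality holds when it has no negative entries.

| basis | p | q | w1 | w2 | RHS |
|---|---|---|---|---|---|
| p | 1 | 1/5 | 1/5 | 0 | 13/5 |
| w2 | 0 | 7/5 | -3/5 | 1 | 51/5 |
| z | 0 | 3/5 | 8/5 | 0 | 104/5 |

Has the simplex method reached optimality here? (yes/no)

Every z-row coefficient is ≥ 0, so the tableau is optimal.

yes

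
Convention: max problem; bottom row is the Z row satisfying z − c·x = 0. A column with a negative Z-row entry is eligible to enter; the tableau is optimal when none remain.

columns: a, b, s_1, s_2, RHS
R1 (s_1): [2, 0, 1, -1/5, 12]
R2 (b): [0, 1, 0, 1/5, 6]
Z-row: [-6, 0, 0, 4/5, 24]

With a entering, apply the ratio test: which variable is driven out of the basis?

s_1

Column a entries and ratios — s_1: 12/2 = 6; b: 0 ≤ 0, skip.
Smallest ratio is 6 in the row of s_1, so s_1 leaves.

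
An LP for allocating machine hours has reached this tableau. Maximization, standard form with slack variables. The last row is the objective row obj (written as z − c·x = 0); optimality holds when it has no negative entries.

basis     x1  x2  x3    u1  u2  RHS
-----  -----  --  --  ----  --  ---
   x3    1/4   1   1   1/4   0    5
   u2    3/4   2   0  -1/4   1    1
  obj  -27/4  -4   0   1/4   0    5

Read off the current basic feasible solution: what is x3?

x3 is basic (row 1); its value is the RHS of that row, 5.

5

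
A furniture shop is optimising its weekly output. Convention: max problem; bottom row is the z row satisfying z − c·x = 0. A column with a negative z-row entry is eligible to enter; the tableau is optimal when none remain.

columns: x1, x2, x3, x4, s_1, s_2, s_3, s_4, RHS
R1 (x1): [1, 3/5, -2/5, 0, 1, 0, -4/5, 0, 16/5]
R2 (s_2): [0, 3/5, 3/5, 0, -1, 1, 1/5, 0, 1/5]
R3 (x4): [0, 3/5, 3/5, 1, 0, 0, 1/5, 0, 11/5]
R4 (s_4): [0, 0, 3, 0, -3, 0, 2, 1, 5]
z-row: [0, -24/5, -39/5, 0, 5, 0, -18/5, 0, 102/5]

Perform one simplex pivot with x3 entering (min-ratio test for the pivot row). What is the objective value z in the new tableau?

Ratio test on column x3 — row 1: entry -2/5 ≤ 0; row 2: (1/5)/(3/5) = 1/3; row 3: (11/5)/(3/5) = 11/3; row 4: 5/3 = 5/3. Minimum is 1/3 at row 2 (s_2 leaves); pivot element 3/5.
Pivot on row 2; the z-row RHS becomes 102/5 − (-39/5)·(1/3) = 23.

23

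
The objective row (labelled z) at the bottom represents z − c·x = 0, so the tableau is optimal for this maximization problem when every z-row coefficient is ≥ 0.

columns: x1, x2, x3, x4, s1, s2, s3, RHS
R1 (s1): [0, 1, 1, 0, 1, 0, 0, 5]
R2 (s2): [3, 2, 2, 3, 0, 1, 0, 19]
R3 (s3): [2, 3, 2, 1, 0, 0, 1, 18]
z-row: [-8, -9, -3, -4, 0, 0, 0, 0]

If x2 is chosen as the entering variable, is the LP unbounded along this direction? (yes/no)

Column x2 has positive entries in row(s) 1, 2, 3, so the ratio test bounds it — not unbounded.

no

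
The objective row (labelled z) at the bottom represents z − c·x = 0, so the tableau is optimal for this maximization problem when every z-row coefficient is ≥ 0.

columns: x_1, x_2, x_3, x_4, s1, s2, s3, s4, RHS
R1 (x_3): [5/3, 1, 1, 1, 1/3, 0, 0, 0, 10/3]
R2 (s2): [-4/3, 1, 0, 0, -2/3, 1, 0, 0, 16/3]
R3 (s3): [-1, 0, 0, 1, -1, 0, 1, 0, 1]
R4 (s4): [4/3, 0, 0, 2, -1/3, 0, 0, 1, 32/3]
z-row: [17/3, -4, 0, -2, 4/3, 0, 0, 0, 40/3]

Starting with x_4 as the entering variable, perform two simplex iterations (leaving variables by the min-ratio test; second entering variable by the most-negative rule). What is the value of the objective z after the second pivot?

74/3

Ratio test on column x_4 — row 1: (10/3)/1 = 10/3; row 2: entry 0 ≤ 0; row 3: 1/1 = 1; row 4: (32/3)/2 = 16/3. Minimum is 1 at row 3 (s3 leaves); pivot element 1.
Pivot on row 3; the z-row RHS becomes 40/3 − (-2)·1 = 46/3.
Next entering variable (most negative z-row entry -4): x_2.
Ratio test on column x_2 — row 1: (7/3)/1 = 7/3; row 2: (16/3)/1 = 16/3; row 3: entry 0 ≤ 0; row 4: entry 0 ≤ 0. Minimum is 7/3 at row 1 (x_3 leaves); pivot element 1.
After the second pivot the z-row RHS is 46/3 − (-4)·(7/3) = 74/3.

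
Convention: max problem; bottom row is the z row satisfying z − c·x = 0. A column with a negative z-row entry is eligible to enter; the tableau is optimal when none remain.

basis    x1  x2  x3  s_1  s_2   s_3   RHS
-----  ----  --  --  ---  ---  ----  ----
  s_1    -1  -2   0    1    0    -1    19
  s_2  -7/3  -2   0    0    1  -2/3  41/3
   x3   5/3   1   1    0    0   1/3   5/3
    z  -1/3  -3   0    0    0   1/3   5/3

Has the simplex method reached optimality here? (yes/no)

no

The z-row has a negative entry -3 in column x2, so it is not optimal.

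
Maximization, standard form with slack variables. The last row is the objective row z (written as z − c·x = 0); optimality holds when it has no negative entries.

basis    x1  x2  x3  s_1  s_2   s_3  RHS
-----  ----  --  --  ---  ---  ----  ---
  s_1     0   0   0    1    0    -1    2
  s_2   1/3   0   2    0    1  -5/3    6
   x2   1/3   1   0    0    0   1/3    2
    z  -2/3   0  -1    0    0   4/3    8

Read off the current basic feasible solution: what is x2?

x2 is basic (row 3); its value is the RHS of that row, 2.

2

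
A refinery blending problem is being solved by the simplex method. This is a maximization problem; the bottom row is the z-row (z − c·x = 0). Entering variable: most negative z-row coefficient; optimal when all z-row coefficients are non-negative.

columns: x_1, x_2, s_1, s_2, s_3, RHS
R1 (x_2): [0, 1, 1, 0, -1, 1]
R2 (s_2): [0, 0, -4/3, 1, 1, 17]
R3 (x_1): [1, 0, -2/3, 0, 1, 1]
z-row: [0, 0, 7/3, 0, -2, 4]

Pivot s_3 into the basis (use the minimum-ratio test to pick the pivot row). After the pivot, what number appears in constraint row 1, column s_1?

1/3

Ratio test on column s_3 — row 1: entry -1 ≤ 0; row 2: 17/1 = 17; row 3: 1/1 = 1. Minimum is 1 at row 3 (x_1 leaves); pivot element 1.
Divide row 3 by 1; eliminate column s_3 from the other rows.
Row 1 update in column s_1: 1 − (-1)·(-2/3) = 1/3.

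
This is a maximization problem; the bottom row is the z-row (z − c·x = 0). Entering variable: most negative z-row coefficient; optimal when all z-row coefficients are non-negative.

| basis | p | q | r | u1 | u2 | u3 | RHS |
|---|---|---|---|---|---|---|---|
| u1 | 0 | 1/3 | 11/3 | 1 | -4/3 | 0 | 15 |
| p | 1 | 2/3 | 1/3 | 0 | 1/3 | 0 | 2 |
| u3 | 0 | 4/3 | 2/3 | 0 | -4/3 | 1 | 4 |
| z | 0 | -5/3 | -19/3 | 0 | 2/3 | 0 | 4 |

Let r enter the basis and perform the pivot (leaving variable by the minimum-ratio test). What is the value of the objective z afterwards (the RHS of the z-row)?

329/11

Ratio test on column r — row 1: 15/(11/3) = 45/11; row 2: 2/(1/3) = 6; row 3: 4/(2/3) = 6. Minimum is 45/11 at row 1 (u1 leaves); pivot element 11/3.
Pivot on row 1; the z-row RHS becomes 4 − (-19/3)·(45/11) = 329/11.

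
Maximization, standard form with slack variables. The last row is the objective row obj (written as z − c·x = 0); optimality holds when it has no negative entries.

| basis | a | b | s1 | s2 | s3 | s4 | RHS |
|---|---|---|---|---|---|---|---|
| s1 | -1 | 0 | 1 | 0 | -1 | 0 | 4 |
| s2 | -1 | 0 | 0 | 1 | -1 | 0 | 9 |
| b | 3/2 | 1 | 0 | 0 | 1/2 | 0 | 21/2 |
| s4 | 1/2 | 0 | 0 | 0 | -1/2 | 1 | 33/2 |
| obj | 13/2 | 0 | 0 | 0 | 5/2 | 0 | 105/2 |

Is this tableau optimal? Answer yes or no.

Every obj-row coefficient is ≥ 0, so the tableau is optimal.

yes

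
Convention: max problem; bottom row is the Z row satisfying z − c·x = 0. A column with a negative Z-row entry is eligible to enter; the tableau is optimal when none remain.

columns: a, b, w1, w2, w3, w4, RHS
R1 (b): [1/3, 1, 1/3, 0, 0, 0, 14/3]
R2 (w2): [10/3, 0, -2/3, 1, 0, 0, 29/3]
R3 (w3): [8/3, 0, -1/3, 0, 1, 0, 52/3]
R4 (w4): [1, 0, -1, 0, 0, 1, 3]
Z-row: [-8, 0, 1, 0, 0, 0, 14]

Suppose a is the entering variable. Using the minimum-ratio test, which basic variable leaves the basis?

w2

Column a entries and ratios — b: (14/3)/(1/3) = 14; w2: (29/3)/(10/3) = 29/10; w3: (52/3)/(8/3) = 13/2; w4: 3/1 = 3.
Smallest ratio is 29/10 in the row of w2, so w2 leaves.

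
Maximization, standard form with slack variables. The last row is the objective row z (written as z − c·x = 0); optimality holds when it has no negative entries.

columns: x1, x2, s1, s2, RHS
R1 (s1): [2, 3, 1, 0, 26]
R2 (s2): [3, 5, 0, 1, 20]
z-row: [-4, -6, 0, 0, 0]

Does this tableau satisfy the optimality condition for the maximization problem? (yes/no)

no

The z-row has a negative entry -6 in column x2, so it is not optimal.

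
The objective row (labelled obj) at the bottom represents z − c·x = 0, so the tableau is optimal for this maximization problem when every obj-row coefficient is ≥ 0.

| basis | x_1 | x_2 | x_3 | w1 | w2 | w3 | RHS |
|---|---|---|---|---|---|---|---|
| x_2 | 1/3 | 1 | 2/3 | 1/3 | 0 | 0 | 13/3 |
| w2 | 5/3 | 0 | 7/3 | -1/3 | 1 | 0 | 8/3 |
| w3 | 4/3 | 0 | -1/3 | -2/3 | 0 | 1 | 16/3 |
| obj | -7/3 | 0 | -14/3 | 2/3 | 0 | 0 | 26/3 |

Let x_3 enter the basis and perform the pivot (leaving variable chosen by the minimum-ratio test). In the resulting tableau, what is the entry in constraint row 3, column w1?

Ratio test on column x_3 — row 1: (13/3)/(2/3) = 13/2; row 2: (8/3)/(7/3) = 8/7; row 3: entry -1/3 ≤ 0. Minimum is 8/7 at row 2 (w2 leaves); pivot element 7/3.
Divide row 2 by 7/3; eliminate column x_3 from the other rows.
Row 3 update in column w1: -2/3 − (-1/3)·(-1/7) = -5/7.

-5/7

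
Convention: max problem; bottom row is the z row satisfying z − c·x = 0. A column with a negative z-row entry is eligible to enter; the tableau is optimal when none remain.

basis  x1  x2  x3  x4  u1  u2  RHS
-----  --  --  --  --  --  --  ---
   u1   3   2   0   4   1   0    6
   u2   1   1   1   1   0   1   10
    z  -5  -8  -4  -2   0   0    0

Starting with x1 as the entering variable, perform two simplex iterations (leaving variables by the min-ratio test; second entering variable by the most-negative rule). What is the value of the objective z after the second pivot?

24

Ratio test on column x1 — row 1: 6/3 = 2; row 2: 10/1 = 10. Minimum is 2 at row 1 (u1 leaves); pivot element 3.
Pivot on row 1; the z-row RHS becomes 0 − (-5)·2 = 10.
Next entering variable (most negative z-row entry -14/3): x2.
Ratio test on column x2 — row 1: 2/(2/3) = 3; row 2: 8/(1/3) = 24. Minimum is 3 at row 1 (x1 leaves); pivot element 2/3.
After the second pivot the z-row RHS is 10 − (-14/3)·3 = 24.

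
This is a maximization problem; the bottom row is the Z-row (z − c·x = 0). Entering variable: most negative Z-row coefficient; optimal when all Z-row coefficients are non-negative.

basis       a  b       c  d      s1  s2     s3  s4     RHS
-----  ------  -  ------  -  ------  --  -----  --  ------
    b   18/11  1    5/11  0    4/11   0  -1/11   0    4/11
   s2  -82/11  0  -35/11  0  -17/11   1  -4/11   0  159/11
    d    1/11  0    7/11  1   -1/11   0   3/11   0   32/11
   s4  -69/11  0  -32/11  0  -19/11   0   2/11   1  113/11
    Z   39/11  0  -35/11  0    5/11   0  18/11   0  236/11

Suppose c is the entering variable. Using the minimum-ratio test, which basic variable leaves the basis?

Column c entries and ratios — b: (4/11)/(5/11) = 4/5; s2: -35/11 ≤ 0, skip; d: (32/11)/(7/11) = 32/7; s4: -32/11 ≤ 0, skip.
Smallest ratio is 4/5 in the row of b, so b leaves.

b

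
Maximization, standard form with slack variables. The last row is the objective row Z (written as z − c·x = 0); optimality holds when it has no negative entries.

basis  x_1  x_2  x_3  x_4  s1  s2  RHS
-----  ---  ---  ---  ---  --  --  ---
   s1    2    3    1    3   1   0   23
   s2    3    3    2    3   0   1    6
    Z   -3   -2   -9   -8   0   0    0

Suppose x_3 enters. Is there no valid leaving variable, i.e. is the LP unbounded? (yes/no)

no

Column x_3 has positive entries in row(s) 1, 2, so the ratio test bounds it — not unbounded.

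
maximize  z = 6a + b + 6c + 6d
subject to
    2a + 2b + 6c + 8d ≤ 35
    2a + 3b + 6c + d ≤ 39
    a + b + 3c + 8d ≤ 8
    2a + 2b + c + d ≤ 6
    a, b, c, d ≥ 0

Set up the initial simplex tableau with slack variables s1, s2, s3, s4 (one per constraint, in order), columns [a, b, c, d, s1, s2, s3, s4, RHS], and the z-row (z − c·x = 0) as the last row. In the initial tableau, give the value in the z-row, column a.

-6

The z-row carries the negated objective coefficients: the a entry is -6.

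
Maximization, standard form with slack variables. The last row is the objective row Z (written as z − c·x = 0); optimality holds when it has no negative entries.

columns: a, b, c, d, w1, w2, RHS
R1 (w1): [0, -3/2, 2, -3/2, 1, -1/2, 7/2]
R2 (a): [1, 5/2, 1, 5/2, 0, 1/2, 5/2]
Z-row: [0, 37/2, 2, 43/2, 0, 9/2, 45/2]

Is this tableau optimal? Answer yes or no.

Every Z-row coefficient is ≥ 0, so the tableau is optimal.

yes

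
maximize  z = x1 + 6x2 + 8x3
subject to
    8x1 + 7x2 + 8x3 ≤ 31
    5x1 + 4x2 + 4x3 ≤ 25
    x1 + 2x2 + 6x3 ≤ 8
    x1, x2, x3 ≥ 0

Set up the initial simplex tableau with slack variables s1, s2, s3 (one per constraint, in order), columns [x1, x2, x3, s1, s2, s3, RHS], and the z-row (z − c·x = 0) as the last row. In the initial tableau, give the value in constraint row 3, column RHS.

8

The RHS of constraint 3 is b_3 = 8.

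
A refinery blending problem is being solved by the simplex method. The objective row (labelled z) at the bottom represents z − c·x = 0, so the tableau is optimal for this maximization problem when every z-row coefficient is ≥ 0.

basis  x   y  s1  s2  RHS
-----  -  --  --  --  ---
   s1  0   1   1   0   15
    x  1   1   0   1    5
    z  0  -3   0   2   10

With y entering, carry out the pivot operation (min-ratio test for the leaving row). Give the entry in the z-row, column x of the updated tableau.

Ratio test on column y — row 1: 15/1 = 15; row 2: 5/1 = 5. Minimum is 5 at row 2 (x leaves); pivot element 1.
Divide row 2 by 1; eliminate column y from the other rows.
z-row update in column x: 0 − (-3)·1 = 3.

3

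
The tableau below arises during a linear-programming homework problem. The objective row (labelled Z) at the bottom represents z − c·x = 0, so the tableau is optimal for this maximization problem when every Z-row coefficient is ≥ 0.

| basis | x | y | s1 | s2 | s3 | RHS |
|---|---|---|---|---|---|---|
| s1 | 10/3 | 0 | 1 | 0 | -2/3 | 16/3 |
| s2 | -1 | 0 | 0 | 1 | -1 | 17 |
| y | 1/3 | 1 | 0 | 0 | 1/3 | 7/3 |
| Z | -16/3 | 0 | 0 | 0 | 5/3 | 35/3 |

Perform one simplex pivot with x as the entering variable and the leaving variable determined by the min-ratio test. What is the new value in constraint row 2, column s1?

3/10

Ratio test on column x — row 1: (16/3)/(10/3) = 8/5; row 2: entry -1 ≤ 0; row 3: (7/3)/(1/3) = 7. Minimum is 8/5 at row 1 (s1 leaves); pivot element 10/3.
Divide row 1 by 10/3; eliminate column x from the other rows.
Row 2 update in column s1: 0 − (-1)·(3/10) = 3/10.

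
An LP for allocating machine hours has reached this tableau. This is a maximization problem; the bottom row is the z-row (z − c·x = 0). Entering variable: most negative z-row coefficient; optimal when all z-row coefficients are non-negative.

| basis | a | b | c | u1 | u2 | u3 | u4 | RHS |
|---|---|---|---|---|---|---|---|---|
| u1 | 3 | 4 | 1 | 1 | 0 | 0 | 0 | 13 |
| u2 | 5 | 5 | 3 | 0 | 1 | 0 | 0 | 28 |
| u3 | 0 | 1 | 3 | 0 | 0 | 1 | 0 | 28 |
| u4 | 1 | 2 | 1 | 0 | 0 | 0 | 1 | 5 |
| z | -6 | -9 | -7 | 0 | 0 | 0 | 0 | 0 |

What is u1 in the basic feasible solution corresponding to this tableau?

13

u1 is basic (row 1); its value is the RHS of that row, 13.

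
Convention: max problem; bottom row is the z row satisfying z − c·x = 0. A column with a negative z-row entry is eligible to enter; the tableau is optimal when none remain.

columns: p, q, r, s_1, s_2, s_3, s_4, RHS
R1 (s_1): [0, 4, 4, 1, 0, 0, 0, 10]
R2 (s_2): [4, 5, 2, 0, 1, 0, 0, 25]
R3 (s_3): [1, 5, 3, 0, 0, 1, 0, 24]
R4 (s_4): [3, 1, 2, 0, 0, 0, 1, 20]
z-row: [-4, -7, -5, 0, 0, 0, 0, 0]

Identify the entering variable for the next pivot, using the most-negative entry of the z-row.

Negative z-row entries: p: -4, q: -7, r: -5.
The most negative is -7 in column q, so q enters.

q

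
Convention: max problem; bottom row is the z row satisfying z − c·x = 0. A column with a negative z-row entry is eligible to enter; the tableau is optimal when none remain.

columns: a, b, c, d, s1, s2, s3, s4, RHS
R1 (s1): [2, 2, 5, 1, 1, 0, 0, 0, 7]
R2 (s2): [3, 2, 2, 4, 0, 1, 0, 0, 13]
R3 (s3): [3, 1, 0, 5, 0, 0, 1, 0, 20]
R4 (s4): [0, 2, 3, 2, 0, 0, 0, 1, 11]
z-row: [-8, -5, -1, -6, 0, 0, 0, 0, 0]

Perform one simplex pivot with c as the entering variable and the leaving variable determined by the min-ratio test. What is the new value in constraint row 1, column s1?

1/5

Ratio test on column c — row 1: 7/5 = 7/5; row 2: 13/2 = 13/2; row 3: entry 0 ≤ 0; row 4: 11/3 = 11/3. Minimum is 7/5 at row 1 (s1 leaves); pivot element 5.
Divide row 1 by 5; eliminate column c from the other rows.
In the new row 1, the s1 entry is the old entry divided by the pivot: 1/5 = 1/5.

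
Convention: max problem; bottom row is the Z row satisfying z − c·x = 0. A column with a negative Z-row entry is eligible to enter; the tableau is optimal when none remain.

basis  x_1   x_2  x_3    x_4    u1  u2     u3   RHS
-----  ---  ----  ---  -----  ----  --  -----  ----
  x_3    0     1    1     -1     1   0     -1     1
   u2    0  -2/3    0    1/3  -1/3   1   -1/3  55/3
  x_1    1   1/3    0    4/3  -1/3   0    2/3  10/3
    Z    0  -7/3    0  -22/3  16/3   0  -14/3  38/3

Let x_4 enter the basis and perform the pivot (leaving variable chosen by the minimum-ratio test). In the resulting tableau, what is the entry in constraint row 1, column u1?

3/4

Ratio test on column x_4 — row 1: entry -1 ≤ 0; row 2: (55/3)/(1/3) = 55; row 3: (10/3)/(4/3) = 5/2. Minimum is 5/2 at row 3 (x_1 leaves); pivot element 4/3.
Divide row 3 by 4/3; eliminate column x_4 from the other rows.
Row 1 update in column u1: 1 − (-1)·(-1/4) = 3/4.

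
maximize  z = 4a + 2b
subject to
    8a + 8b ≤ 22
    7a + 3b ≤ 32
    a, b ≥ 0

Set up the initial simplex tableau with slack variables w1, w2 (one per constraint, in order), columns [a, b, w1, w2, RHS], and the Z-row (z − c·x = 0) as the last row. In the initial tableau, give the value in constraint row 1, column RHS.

The RHS of constraint 1 is b_1 = 22.

22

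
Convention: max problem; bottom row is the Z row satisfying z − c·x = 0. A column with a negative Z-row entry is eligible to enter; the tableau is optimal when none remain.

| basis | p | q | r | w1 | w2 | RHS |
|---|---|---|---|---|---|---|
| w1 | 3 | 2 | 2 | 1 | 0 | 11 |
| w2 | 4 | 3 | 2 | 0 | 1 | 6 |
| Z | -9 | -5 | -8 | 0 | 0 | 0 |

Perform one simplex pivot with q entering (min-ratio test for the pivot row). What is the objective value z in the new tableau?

Ratio test on column q — row 1: 11/2 = 11/2; row 2: 6/3 = 2. Minimum is 2 at row 2 (w2 leaves); pivot element 3.
Pivot on row 2; the Z-row RHS becomes 0 − (-5)·2 = 10.

10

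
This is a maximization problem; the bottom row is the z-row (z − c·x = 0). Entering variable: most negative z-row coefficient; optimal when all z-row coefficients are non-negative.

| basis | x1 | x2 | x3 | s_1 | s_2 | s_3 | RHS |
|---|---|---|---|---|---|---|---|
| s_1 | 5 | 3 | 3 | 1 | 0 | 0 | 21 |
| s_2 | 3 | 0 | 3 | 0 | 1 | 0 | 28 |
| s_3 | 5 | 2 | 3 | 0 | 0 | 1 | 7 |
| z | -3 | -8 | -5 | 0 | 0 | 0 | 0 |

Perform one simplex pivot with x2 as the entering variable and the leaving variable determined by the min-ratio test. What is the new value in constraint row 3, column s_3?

1/2

Ratio test on column x2 — row 1: 21/3 = 7; row 2: entry 0 ≤ 0; row 3: 7/2 = 7/2. Minimum is 7/2 at row 3 (s_3 leaves); pivot element 2.
Divide row 3 by 2; eliminate column x2 from the other rows.
In the new row 3, the s_3 entry is the old entry divided by the pivot: 1/2 = 1/2.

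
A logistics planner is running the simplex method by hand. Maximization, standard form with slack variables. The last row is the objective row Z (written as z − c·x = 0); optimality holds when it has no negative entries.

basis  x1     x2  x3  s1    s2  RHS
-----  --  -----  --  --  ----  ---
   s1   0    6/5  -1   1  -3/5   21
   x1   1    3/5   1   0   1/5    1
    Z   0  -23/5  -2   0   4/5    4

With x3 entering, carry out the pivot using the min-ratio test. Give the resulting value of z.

Ratio test on column x3 — row 1: entry -1 ≤ 0; row 2: 1/1 = 1. Minimum is 1 at row 2 (x1 leaves); pivot element 1.
Pivot on row 2; the Z-row RHS becomes 4 − (-2)·1 = 6.

6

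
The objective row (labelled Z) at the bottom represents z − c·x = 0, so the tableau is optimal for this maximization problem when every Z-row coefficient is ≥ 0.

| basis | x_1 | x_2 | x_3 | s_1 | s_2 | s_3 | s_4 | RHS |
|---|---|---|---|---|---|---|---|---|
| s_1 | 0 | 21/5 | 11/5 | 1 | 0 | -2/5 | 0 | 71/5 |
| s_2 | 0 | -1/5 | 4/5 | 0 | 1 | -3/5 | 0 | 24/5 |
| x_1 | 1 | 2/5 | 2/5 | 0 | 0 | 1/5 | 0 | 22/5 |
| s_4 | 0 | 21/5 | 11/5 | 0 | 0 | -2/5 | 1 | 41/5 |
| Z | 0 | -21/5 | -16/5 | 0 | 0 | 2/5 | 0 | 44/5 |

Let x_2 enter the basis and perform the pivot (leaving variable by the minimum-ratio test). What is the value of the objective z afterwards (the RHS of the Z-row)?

Ratio test on column x_2 — row 1: (71/5)/(21/5) = 71/21; row 2: entry -1/5 ≤ 0; row 3: (22/5)/(2/5) = 11; row 4: (41/5)/(21/5) = 41/21. Minimum is 41/21 at row 4 (s_4 leaves); pivot element 21/5.
Pivot on row 4; the Z-row RHS becomes 44/5 − (-21/5)·(41/21) = 17.

17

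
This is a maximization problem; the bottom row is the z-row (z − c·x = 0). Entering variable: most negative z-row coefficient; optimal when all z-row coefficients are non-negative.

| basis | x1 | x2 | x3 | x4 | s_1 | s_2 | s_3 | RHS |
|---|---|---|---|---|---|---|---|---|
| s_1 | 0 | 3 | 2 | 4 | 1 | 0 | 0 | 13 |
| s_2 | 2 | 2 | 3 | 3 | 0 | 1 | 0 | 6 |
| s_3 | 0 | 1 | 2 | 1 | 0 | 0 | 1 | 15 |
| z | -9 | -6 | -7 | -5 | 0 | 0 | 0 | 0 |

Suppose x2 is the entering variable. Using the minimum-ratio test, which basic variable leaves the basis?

s_2

Column x2 entries and ratios — s_1: 13/3 = 13/3; s_2: 6/2 = 3; s_3: 15/1 = 15.
Smallest ratio is 3 in the row of s_2, so s_2 leaves.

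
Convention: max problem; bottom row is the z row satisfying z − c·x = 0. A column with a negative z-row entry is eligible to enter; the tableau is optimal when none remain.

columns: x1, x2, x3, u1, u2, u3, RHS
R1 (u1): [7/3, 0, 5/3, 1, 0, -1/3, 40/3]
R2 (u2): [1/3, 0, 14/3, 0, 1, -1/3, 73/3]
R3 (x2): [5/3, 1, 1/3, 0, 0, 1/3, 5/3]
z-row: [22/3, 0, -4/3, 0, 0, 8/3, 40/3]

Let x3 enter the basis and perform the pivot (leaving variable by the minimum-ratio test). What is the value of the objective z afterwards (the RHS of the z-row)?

20

Ratio test on column x3 — row 1: (40/3)/(5/3) = 8; row 2: (73/3)/(14/3) = 73/14; row 3: (5/3)/(1/3) = 5. Minimum is 5 at row 3 (x2 leaves); pivot element 1/3.
Pivot on row 3; the z-row RHS becomes 40/3 − (-4/3)·5 = 20.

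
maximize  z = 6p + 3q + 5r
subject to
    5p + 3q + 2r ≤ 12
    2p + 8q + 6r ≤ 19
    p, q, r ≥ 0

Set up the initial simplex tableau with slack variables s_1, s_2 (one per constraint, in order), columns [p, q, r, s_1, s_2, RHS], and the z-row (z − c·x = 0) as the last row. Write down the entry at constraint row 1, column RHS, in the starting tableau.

The RHS of constraint 1 is b_1 = 12.

12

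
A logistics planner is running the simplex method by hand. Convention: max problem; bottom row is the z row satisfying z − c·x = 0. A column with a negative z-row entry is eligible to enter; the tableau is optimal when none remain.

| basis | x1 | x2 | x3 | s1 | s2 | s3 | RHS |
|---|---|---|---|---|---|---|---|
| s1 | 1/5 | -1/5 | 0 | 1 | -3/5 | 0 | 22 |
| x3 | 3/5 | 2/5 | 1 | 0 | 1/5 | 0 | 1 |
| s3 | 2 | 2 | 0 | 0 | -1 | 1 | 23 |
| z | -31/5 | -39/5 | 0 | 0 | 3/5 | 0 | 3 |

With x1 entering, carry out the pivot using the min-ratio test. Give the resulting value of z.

40/3

Ratio test on column x1 — row 1: 22/(1/5) = 110; row 2: 1/(3/5) = 5/3; row 3: 23/2 = 23/2. Minimum is 5/3 at row 2 (x3 leaves); pivot element 3/5.
Pivot on row 2; the z-row RHS becomes 3 − (-31/5)·(5/3) = 40/3.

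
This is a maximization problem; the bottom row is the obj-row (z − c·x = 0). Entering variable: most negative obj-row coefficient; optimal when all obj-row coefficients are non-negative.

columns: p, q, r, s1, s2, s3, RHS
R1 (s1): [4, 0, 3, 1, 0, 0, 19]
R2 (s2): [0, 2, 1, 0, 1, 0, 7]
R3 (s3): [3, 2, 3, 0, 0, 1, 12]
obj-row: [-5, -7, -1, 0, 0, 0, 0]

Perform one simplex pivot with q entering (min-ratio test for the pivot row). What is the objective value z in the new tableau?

49/2

Ratio test on column q — row 1: entry 0 ≤ 0; row 2: 7/2 = 7/2; row 3: 12/2 = 6. Minimum is 7/2 at row 2 (s2 leaves); pivot element 2.
Pivot on row 2; the obj-row RHS becomes 0 − (-7)·(7/2) = 49/2.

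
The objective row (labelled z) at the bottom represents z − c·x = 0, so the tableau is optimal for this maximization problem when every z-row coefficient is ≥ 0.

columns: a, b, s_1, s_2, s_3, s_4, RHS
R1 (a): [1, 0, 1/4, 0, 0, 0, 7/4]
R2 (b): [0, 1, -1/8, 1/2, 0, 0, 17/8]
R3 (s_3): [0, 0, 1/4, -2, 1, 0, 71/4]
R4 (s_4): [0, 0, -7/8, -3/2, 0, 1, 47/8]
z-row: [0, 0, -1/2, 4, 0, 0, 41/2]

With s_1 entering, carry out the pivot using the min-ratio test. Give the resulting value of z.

Ratio test on column s_1 — row 1: (7/4)/(1/4) = 7; row 2: entry -1/8 ≤ 0; row 3: (71/4)/(1/4) = 71; row 4: entry -7/8 ≤ 0. Minimum is 7 at row 1 (a leaves); pivot element 1/4.
Pivot on row 1; the z-row RHS becomes 41/2 − (-1/2)·7 = 24.

24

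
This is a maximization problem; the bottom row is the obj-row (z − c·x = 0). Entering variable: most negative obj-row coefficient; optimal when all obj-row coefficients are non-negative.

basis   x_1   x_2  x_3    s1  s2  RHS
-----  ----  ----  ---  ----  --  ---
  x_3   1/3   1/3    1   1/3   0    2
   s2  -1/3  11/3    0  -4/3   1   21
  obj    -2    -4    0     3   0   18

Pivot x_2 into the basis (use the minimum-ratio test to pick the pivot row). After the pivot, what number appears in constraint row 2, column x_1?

-1/11

Ratio test on column x_2 — row 1: 2/(1/3) = 6; row 2: 21/(11/3) = 63/11. Minimum is 63/11 at row 2 (s2 leaves); pivot element 11/3.
Divide row 2 by 11/3; eliminate column x_2 from the other rows.
In the new row 2, the x_1 entry is the old entry divided by the pivot: (-1/3)/(11/3) = -1/11.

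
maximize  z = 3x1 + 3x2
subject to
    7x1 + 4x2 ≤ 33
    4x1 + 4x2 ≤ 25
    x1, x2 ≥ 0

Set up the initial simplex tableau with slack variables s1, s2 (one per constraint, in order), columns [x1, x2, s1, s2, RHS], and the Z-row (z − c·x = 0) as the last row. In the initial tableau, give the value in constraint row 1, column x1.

7

Constraint 1 has coefficient 7 on x1.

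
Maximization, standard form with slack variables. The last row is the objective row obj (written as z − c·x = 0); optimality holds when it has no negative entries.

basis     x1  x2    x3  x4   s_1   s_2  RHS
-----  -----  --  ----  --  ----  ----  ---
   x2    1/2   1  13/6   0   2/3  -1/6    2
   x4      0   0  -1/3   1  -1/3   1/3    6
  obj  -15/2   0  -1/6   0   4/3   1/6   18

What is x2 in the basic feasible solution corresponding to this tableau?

2

x2 is basic (row 1); its value is the RHS of that row, 2.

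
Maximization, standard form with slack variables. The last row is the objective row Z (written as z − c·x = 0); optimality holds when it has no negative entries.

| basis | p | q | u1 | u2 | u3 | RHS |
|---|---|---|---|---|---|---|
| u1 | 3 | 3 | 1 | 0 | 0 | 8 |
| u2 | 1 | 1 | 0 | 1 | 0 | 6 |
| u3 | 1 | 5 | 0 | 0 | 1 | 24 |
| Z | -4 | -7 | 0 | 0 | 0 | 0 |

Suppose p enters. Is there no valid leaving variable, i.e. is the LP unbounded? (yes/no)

no

Column p has positive entries in row(s) 1, 2, 3, so the ratio test bounds it — not unbounded.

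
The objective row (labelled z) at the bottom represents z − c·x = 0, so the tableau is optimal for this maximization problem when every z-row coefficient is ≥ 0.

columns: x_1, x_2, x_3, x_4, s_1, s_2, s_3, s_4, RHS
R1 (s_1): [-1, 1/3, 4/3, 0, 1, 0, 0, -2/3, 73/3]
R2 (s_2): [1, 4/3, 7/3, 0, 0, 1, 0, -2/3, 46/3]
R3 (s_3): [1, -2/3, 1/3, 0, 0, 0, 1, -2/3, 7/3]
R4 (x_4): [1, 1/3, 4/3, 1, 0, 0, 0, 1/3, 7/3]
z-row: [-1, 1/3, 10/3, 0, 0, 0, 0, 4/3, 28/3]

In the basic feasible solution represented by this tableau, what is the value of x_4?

7/3

x_4 is basic (row 4); its value is the RHS of that row, 7/3.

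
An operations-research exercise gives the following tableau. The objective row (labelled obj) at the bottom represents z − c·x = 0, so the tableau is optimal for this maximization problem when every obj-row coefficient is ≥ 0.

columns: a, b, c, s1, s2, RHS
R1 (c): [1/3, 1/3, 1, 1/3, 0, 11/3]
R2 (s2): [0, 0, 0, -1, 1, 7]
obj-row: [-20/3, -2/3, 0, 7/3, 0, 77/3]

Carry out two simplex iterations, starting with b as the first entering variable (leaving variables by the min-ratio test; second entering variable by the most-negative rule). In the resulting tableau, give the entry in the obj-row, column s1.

9

Ratio test on column b — row 1: (11/3)/(1/3) = 11; row 2: entry 0 ≤ 0. Minimum is 11 at row 1 (c leaves); pivot element 1/3.
Divide row 1 by 1/3; eliminate column b from the other rows.
Second iteration: most negative obj-row entry is -6 in column a, so a enters.
Ratio test on column a — row 1: 11/1 = 11; row 2: entry 0 ≤ 0. Minimum is 11 at row 1 (b leaves); pivot element 1.
Divide row 1 by 1; eliminate column a from the other rows.
After both pivots, the entry at the obj-row, column s1 is 9.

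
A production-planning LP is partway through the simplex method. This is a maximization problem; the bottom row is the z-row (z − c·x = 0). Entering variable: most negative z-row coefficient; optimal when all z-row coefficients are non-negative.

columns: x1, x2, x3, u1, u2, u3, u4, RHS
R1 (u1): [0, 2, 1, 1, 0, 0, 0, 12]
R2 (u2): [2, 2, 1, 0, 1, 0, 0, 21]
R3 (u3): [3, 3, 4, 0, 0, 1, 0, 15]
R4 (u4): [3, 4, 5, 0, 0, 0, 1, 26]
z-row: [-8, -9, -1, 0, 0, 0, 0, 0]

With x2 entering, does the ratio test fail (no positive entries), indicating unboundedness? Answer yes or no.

Column x2 has positive entries in row(s) 1, 2, 3, 4, so the ratio test bounds it — not unbounded.

no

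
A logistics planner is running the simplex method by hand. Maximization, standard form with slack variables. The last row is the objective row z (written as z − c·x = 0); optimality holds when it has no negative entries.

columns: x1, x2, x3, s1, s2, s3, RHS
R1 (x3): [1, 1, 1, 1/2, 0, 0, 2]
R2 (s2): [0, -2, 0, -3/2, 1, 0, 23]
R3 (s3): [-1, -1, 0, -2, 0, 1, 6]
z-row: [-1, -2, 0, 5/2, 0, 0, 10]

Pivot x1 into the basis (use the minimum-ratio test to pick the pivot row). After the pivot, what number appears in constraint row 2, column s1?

Ratio test on column x1 — row 1: 2/1 = 2; row 2: entry 0 ≤ 0; row 3: entry -1 ≤ 0. Minimum is 2 at row 1 (x3 leaves); pivot element 1.
Divide row 1 by 1; eliminate column x1 from the other rows.
Row 2 update in column s1: -3/2 − 0·(1/2) = -3/2.

-3/2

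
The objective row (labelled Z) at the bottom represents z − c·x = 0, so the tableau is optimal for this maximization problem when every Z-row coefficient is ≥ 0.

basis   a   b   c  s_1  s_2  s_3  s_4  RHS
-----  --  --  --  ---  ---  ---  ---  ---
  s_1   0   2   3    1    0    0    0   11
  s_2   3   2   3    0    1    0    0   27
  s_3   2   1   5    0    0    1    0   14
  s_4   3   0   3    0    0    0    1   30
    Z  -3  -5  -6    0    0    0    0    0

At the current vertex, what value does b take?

0

b is not in the basis, so in the current basic feasible solution b = 0.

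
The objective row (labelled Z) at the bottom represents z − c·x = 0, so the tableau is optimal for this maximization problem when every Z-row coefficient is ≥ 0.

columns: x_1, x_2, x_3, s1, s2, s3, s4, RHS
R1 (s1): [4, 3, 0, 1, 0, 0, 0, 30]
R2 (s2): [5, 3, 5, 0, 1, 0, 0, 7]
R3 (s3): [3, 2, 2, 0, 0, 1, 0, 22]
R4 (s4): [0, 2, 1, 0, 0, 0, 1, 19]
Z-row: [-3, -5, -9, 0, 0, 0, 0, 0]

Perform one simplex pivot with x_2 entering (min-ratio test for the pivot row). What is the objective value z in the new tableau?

Ratio test on column x_2 — row 1: 30/3 = 10; row 2: 7/3 = 7/3; row 3: 22/2 = 11; row 4: 19/2 = 19/2. Minimum is 7/3 at row 2 (s2 leaves); pivot element 3.
Pivot on row 2; the Z-row RHS becomes 0 − (-5)·(7/3) = 35/3.

35/3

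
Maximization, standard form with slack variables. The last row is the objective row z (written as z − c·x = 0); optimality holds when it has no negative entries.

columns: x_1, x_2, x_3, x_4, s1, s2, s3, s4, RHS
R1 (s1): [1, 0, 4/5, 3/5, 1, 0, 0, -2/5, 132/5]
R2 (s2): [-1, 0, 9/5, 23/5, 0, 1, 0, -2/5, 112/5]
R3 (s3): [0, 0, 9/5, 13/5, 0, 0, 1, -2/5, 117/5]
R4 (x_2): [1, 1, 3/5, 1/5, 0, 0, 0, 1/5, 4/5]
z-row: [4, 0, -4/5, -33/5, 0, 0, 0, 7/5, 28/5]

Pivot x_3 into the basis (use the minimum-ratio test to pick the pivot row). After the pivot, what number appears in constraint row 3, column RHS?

Ratio test on column x_3 — row 1: (132/5)/(4/5) = 33; row 2: (112/5)/(9/5) = 112/9; row 3: (117/5)/(9/5) = 13; row 4: (4/5)/(3/5) = 4/3. Minimum is 4/3 at row 4 (x_2 leaves); pivot element 3/5.
Divide row 4 by 3/5; eliminate column x_3 from the other rows.
Row 3 update in column RHS: 117/5 − (9/5)·(4/3) = 21.

21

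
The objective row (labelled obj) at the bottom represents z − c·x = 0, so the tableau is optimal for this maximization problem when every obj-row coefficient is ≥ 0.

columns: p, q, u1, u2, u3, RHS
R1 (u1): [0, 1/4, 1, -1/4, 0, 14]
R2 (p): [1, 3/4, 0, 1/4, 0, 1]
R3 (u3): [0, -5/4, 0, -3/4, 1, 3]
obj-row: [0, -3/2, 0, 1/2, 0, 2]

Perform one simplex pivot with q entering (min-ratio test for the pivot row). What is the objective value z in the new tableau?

4

Ratio test on column q — row 1: 14/(1/4) = 56; row 2: 1/(3/4) = 4/3; row 3: entry -5/4 ≤ 0. Minimum is 4/3 at row 2 (p leaves); pivot element 3/4.
Pivot on row 2; the obj-row RHS becomes 2 − (-3/2)·(4/3) = 4.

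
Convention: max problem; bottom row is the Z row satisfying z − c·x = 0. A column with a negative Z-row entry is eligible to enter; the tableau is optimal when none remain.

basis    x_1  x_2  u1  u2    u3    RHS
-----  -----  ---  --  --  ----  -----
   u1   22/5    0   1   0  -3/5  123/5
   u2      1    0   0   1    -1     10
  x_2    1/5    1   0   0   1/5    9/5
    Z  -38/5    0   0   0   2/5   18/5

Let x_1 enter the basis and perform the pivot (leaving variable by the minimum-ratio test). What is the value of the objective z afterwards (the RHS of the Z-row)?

507/11

Ratio test on column x_1 — row 1: (123/5)/(22/5) = 123/22; row 2: 10/1 = 10; row 3: (9/5)/(1/5) = 9. Minimum is 123/22 at row 1 (u1 leaves); pivot element 22/5.
Pivot on row 1; the Z-row RHS becomes 18/5 − (-38/5)·(123/22) = 507/11.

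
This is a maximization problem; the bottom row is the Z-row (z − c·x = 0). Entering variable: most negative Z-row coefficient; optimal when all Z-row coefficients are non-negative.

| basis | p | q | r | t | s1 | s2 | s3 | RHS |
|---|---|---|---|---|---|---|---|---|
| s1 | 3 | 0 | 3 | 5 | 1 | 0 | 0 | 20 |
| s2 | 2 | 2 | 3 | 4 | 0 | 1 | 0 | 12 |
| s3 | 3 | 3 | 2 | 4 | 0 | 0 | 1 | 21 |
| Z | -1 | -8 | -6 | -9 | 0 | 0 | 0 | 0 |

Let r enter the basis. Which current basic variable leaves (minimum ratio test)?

Column r entries and ratios — s1: 20/3 = 20/3; s2: 12/3 = 4; s3: 21/2 = 21/2.
Smallest ratio is 4 in the row of s2, so s2 leaves.

s2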